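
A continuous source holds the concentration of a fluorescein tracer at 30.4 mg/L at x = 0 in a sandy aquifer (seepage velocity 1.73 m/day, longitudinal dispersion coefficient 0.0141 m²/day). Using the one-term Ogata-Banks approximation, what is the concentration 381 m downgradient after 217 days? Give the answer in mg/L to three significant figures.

0.362 mg/L

For a continuous step input, C/C₀ ≈ ½·erfc((x−vt)/(2√(Dt))).
vt = 1.73 × 217 = 375.41 m and 2√(Dt) = 2√(0.0141 × 217) = 3.498 m.
Argument (x−vt)/(2√(Dt)) = (381 − 375.41)/3.498 = 1.598; ½·erfc(1.598) = 0.01191.
C = 30.4 × 0.01191 = 0.362 mg/L.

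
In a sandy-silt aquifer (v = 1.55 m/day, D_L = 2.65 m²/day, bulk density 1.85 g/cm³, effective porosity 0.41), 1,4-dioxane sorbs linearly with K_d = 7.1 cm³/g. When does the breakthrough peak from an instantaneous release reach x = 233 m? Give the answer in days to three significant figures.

4930 days

Retardation factor R = 1 + ρ_b·K_d/n = 1 + 1.85 × 7.1/0.41 = 33.04.
Sorption retards both mechanisms: v_R = v/R = 0.04691 m/day, D_R = D/R = 0.08021 m²/day.
Peak time from v_R²t² + 2D_R t − x² = 0: t = (√(D_R² + v_R²x²) − D_R)/v_R².
√(D_R² + v_R²x²) = √(0.08021² + 0.04691² × 233²) = 10.93; v_R² = 0.002201.
t = (10.93 − 0.08021)/0.002201 = 4930 days.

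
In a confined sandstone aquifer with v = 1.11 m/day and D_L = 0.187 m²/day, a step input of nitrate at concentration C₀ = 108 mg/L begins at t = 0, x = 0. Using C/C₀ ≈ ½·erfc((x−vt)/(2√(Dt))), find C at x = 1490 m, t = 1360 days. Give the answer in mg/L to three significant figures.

87.2 mg/L

For a continuous step input, C/C₀ ≈ ½·erfc((x−vt)/(2√(Dt))).
vt = 1.11 × 1360 = 1509.6 m and 2√(Dt) = 2√(0.187 × 1360) = 31.89 m.
Argument (x−vt)/(2√(Dt)) = (1490 − 1509.6)/31.89 = -0.6146; ½·erfc(-0.6146) = 0.8076.
C = 108 × 0.8076 = 87.2 mg/L.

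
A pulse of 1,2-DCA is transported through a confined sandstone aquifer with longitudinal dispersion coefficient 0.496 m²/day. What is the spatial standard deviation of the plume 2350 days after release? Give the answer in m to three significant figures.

Dispersive spreading gives a Gaussian with σ² = 2Dt; advection only shifts the center.
σ = √(2 × 0.496 × 2350) = 48.3 m.

48.3 m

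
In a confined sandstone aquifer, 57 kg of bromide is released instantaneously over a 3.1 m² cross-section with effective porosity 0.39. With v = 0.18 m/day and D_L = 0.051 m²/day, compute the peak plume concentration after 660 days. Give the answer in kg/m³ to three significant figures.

2.29 kg/m³

The peak of an instantaneous 1D plume sits at x = vt; there the Gaussian factor is 1 and C_max = M/(n_e·A·√(4πDt)), where n_e·A is the pore area the mass is dissolved in.
√(4πDt) = √(4π × 0.051 × 660) = 20.57 m, so C_max = 57/(0.39 × 3.1 × 20.57) = 2.29 kg/m³.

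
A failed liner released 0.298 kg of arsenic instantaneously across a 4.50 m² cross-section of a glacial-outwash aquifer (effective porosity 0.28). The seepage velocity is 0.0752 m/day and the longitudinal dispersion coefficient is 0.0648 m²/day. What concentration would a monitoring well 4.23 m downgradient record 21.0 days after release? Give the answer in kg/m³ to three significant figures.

0.0157 kg/m³

For an instantaneous plane source, C(x,t) = M/(n_e·A·√(4πDt)) · exp(−(x−vt)²/(4Dt)), with n_e·A the pore (flow) area.
Plume center vt = 0.0752 × 21.0 = 1.5792 m, so the well at 4.23 m is 2.6508 m downgradient of the peak.
√(4πDt) = 4.135 m, giving peak height M/(n_e·A·√(4πDt)) = 0.298/(0.28 × 4.50 × 4.135) = 0.05720 kg/m³.
(x−vt)²/(4Dt) = (2.6508)²/(4 × 0.0648 × 21.0) = 1.291; exp(−1.291) = 0.2750.
C = 0.05720 × 0.2750 = 0.0157 kg/m³.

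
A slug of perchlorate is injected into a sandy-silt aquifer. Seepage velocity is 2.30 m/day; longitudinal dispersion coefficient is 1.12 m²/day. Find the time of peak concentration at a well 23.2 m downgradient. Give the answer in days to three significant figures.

For the 1D instantaneous-source solution, setting ∂C/∂t = 0 at fixed x gives v²t² + 2Dt − x² = 0, so t = (√(D² + v²x²) − D)/v².
√(D² + v²x²) = √(1.12² + 2.30² × 23.2²) = 53.37; v² = 5.29.
t = (53.37 − 1.12)/5.29 = 9.88 days (vs. the pure-advection estimate x/v = 10.1 d).

9.88 days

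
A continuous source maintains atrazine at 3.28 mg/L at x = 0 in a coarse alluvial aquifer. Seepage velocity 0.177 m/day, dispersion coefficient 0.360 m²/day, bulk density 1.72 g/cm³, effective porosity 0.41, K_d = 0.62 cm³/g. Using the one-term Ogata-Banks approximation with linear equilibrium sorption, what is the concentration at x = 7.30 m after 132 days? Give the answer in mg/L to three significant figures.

Retardation factor R = 1 + ρ_b·K_d/n = 1 + 1.72 × 0.62/0.41 = 3.601.
Sorption retards both mechanisms: v_R = v/R = 0.04915 m/day, D_R = D/R = 0.09997 m²/day.
v_R·t = 0.04915 × 132 = 6.4878 m; 2√(D_R t) = 7.265 m; argument = (7.30 − 6.4878)/7.265 = 0.1118.
C = C₀ × ½·erfc(0.1118) = 3.28 × 0.4372 = 1.43 mg/L.

1.43 mg/L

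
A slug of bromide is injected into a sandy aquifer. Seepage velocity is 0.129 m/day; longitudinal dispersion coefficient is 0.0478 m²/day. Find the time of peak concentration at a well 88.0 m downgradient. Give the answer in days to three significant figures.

679 days

For the 1D instantaneous-source solution, setting ∂C/∂t = 0 at fixed x gives v²t² + 2Dt − x² = 0, so t = (√(D² + v²x²) − D)/v².
√(D² + v²x²) = √(0.0478² + 0.129² × 88.0²) = 11.35; v² = 0.016641.
t = (11.35 − 0.0478)/0.016641 = 679 days (vs. the pure-advection estimate x/v = 682 d).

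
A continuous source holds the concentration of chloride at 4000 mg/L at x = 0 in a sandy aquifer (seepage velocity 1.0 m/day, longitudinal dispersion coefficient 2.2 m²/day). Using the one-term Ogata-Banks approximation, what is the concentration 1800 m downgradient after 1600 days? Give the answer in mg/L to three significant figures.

34.3 mg/L

For a continuous step input, C/C₀ ≈ ½·erfc((x−vt)/(2√(Dt))).
vt = 1.0 × 1600 = 1600 m and 2√(Dt) = 2√(2.2 × 1600) = 118.7 m.
Argument (x−vt)/(2√(Dt)) = (1800 − 1600)/118.7 = 1.685; ½·erfc(1.685) = 0.008587.
C = 4000 × 0.008587 = 34.3 mg/L.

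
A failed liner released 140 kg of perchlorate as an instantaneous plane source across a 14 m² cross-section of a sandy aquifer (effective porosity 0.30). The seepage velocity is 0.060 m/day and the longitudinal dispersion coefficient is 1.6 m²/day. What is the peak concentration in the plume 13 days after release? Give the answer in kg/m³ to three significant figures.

The peak of an instantaneous 1D plume sits at x = vt; there the Gaussian factor is 1 and C_max = M/(n_e·A·√(4πDt)), where n_e·A is the pore area the mass is dissolved in.
√(4πDt) = √(4π × 1.6 × 13) = 16.17 m, so C_max = 140/(0.30 × 14 × 16.17) = 2.06 kg/m³.

2.06 kg/m³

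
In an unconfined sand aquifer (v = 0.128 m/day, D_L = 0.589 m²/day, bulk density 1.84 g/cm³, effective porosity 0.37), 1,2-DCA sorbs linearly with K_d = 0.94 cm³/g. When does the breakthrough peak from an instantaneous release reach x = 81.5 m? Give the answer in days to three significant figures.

Retardation factor R = 1 + ρ_b·K_d/n = 1 + 1.84 × 0.94/0.37 = 5.675.
Sorption retards both mechanisms: v_R = v/R = 0.02256 m/day, D_R = D/R = 0.1038 m²/day.
Peak time from v_R²t² + 2D_R t − x² = 0: t = (√(D_R² + v_R²x²) − D_R)/v_R².
√(D_R² + v_R²x²) = √(0.1038² + 0.02256² × 81.5²) = 1.842; v_R² = 0.0005090.
t = (1.842 − 0.1038)/0.0005090 = 3410 days.

3410 days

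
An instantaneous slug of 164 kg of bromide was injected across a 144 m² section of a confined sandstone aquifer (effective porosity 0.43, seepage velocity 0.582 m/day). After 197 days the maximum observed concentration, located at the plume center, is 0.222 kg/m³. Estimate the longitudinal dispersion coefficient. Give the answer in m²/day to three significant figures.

0.0575 m²/day

At the plume center C_max = M/(n_e·A·√(4πDt)), so D = M²/(4πt·(n_e·A·C_max)²).
n_e·A·C_max = 0.43 × 144 × 0.222 = 13.75 kg/m.
D = 164²/(4π × 197 × 13.75²) = 0.0575 m²/day.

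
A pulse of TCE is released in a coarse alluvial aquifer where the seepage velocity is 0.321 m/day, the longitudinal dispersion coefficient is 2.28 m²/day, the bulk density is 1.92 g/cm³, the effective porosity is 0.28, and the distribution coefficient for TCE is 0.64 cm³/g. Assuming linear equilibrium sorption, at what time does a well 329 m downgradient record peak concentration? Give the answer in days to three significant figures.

Retardation factor R = 1 + ρ_b·K_d/n = 1 + 1.92 × 0.64/0.28 = 5.389.
Sorption retards both mechanisms: v_R = v/R = 0.05957 m/day, D_R = D/R = 0.4231 m²/day.
Peak time from v_R²t² + 2D_R t − x² = 0: t = (√(D_R² + v_R²x²) − D_R)/v_R².
√(D_R² + v_R²x²) = √(0.4231² + 0.05957² × 329²) = 19.60; v_R² = 0.003549.
t = (19.60 − 0.4231)/0.003549 = 5400 days.

5400 days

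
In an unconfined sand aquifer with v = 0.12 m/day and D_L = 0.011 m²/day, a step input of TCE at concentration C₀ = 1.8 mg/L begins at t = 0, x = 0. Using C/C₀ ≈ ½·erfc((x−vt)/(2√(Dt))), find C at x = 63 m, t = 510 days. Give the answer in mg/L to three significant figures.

For a continuous step input, C/C₀ ≈ ½·erfc((x−vt)/(2√(Dt))).
vt = 0.12 × 510 = 61.2 m and 2√(Dt) = 2√(0.011 × 510) = 4.737 m.
Argument (x−vt)/(2√(Dt)) = (63 − 61.2)/4.737 = 0.3800; ½·erfc(0.3800) = 0.2955.
C = 1.8 × 0.2955 = 0.532 mg/L.

0.532 mg/L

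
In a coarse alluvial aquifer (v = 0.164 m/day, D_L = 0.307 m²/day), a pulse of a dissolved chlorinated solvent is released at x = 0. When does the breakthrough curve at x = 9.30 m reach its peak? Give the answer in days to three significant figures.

46.4 days

For the 1D instantaneous-source solution, setting ∂C/∂t = 0 at fixed x gives v²t² + 2Dt − x² = 0, so t = (√(D² + v²x²) − D)/v².
√(D² + v²x²) = √(0.307² + 0.164² × 9.30²) = 1.556; v² = 0.026896.
t = (1.556 − 0.307)/0.026896 = 46.4 days (vs. the pure-advection estimate x/v = 56.7 d).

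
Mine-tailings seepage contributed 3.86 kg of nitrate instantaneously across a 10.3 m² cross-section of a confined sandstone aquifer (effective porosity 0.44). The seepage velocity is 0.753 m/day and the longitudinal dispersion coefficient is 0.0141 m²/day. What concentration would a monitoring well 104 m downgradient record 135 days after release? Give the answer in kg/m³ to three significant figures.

For an instantaneous plane source, C(x,t) = M/(n_e·A·√(4πDt)) · exp(−(x−vt)²/(4Dt)), with n_e·A the pore (flow) area.
Plume center vt = 0.753 × 135 = 101.655 m, so the well at 104 m is 2.345 m downgradient of the peak.
√(4πDt) = 4.891 m, giving peak height M/(n_e·A·√(4πDt)) = 3.86/(0.44 × 10.3 × 4.891) = 0.1741 kg/m³.
(x−vt)²/(4Dt) = (2.345)²/(4 × 0.0141 × 135) = 0.7222; exp(−0.7222) = 0.4857.
C = 0.1741 × 0.4857 = 0.0846 kg/m³.

0.0846 kg/m³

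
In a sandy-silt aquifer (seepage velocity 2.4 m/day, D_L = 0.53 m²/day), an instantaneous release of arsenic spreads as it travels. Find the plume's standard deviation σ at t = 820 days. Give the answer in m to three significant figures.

29.5 m

Dispersive spreading gives a Gaussian with σ² = 2Dt; advection only shifts the center.
σ = √(2 × 0.53 × 820) = 29.5 m.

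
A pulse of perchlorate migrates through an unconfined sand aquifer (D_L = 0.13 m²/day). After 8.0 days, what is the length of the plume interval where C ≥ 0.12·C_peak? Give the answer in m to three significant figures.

The plume is Gaussian with σ = √(2Dt) = √(2 × 0.13 × 8.0) = 1.442 m.
C/C_peak = exp(−Δx²/(2σ²)) = 0.12 ⇒ Δx = σ·√(−2 ln 0.12) = 1.442 × 2.059 = 2.969 m.
Width = 2Δx = 5.94 m.

5.94 m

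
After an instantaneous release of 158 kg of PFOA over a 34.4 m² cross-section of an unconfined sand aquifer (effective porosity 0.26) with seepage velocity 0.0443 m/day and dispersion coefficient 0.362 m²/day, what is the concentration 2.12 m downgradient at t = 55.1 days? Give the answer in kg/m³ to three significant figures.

For an instantaneous plane source, C(x,t) = M/(n_e·A·√(4πDt)) · exp(−(x−vt)²/(4Dt)), with n_e·A the pore (flow) area.
Plume center vt = 0.0443 × 55.1 = 2.44093 m, so the well at 2.12 m is 0.32093 m upgradient of the peak.
√(4πDt) = 15.83 m, giving peak height M/(n_e·A·√(4πDt)) = 158/(0.26 × 34.4 × 15.83) = 1.116 kg/m³.
(x−vt)²/(4Dt) = (-0.32093)²/(4 × 0.362 × 55.1) = 0.001291; exp(−0.001291) = 0.9987.
C = 1.116 × 0.9987 = 1.11 kg/m³.

1.11 kg/m³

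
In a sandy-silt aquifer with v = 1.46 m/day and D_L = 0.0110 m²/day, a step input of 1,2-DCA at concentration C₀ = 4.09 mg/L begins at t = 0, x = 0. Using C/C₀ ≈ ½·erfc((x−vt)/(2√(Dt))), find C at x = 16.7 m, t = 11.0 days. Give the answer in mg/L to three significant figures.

0.395 mg/L

For a continuous step input, C/C₀ ≈ ½·erfc((x−vt)/(2√(Dt))).
vt = 1.46 × 11.0 = 16.06 m and 2√(Dt) = 2√(0.0110 × 11.0) = 0.6957 m.
Argument (x−vt)/(2√(Dt)) = (16.7 − 16.06)/0.6957 = 0.9199; ½·erfc(0.9199) = 0.09664.
C = 4.09 × 0.09664 = 0.395 mg/L.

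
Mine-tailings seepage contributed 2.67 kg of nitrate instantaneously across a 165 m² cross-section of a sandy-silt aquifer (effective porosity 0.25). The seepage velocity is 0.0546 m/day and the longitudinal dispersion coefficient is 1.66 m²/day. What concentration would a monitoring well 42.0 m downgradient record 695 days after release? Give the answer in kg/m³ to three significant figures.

0.000536 kg/m³

For an instantaneous plane source, C(x,t) = M/(n_e·A·√(4πDt)) · exp(−(x−vt)²/(4Dt)), with n_e·A the pore (flow) area.
Plume center vt = 0.0546 × 695 = 37.947 m, so the well at 42.0 m is 4.053 m downgradient of the peak.
√(4πDt) = 120.4 m, giving peak height M/(n_e·A·√(4πDt)) = 2.67/(0.25 × 165 × 120.4) = 0.0005376 kg/m³.
(x−vt)²/(4Dt) = (4.053)²/(4 × 1.66 × 695) = 0.003560; exp(−0.003560) = 0.9964.
C = 0.0005376 × 0.9964 = 0.000536 kg/m³.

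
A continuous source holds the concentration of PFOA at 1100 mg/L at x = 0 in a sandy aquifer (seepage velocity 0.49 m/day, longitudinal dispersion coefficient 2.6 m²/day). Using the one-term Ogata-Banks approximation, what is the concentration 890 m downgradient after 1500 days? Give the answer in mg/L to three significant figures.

43.6 mg/L

For a continuous step input, C/C₀ ≈ ½·erfc((x−vt)/(2√(Dt))).
vt = 0.49 × 1500 = 735 m and 2√(Dt) = 2√(2.6 × 1500) = 124.9 m.
Argument (x−vt)/(2√(Dt)) = (890 − 735)/124.9 = 1.241; ½·erfc(1.241) = 0.03963.
C = 1100 × 0.03963 = 43.6 mg/L.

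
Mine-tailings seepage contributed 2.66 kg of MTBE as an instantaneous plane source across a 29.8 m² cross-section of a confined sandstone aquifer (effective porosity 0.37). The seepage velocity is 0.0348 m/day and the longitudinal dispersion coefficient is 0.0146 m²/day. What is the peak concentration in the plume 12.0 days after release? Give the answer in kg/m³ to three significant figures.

0.163 kg/m³

The peak of an instantaneous 1D plume sits at x = vt; there the Gaussian factor is 1 and C_max = M/(n_e·A·√(4πDt)), where n_e·A is the pore area the mass is dissolved in.
√(4πDt) = √(4π × 0.0146 × 12.0) = 1.484 m, so C_max = 2.66/(0.37 × 29.8 × 1.484) = 0.163 kg/m³.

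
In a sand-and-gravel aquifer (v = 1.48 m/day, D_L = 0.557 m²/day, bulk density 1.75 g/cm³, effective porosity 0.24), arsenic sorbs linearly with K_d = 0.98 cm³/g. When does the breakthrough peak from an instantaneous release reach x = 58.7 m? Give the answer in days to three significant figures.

Retardation factor R = 1 + ρ_b·K_d/n = 1 + 1.75 × 0.98/0.24 = 8.146.
Sorption retards both mechanisms: v_R = v/R = 0.1817 m/day, D_R = D/R = 0.06838 m²/day.
Peak time from v_R²t² + 2D_R t − x² = 0: t = (√(D_R² + v_R²x²) − D_R)/v_R².
√(D_R² + v_R²x²) = √(0.06838² + 0.1817² × 58.7²) = 10.67; v_R² = 0.03301.
t = (10.67 − 0.06838)/0.03301 = 321 days.

321 days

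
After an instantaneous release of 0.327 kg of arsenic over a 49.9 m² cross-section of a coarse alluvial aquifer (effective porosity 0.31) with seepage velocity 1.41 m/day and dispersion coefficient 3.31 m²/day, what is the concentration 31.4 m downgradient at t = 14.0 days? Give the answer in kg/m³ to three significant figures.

0.000421 kg/m³

For an instantaneous plane source, C(x,t) = M/(n_e·A·√(4πDt)) · exp(−(x−vt)²/(4Dt)), with n_e·A the pore (flow) area.
Plume center vt = 1.41 × 14.0 = 19.74 m, so the well at 31.4 m is 11.66 m downgradient of the peak.
√(4πDt) = 24.13 m, giving peak height M/(n_e·A·√(4πDt)) = 0.327/(0.31 × 49.9 × 24.13) = 0.0008760 kg/m³.
(x−vt)²/(4Dt) = (11.66)²/(4 × 3.31 × 14.0) = 0.7335; exp(−0.7335) = 0.4802.
C = 0.0008760 × 0.4802 = 0.000421 kg/m³.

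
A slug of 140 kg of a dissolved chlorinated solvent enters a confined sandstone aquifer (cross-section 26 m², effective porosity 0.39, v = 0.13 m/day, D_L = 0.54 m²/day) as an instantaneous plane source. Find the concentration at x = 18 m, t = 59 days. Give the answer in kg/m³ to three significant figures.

For an instantaneous plane source, C(x,t) = M/(n_e·A·√(4πDt)) · exp(−(x−vt)²/(4Dt)), with n_e·A the pore (flow) area.
Plume center vt = 0.13 × 59 = 7.67 m, so the well at 18 m is 10.33 m downgradient of the peak.
√(4πDt) = 20.01 m, giving peak height M/(n_e·A·√(4πDt)) = 140/(0.39 × 26 × 20.01) = 0.6900 kg/m³.
(x−vt)²/(4Dt) = (10.33)²/(4 × 0.54 × 59) = 0.8373; exp(−0.8373) = 0.4329.
C = 0.6900 × 0.4329 = 0.299 kg/m³.

0.299 kg/m³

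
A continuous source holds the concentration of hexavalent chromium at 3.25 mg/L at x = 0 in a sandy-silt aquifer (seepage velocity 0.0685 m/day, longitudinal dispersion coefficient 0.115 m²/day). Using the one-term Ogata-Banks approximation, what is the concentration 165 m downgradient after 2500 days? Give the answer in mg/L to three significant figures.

1.96 mg/L

For a continuous step input, C/C₀ ≈ ½·erfc((x−vt)/(2√(Dt))).
vt = 0.0685 × 2500 = 171.25 m and 2√(Dt) = 2√(0.115 × 2500) = 33.91 m.
Argument (x−vt)/(2√(Dt)) = (165 − 171.25)/33.91 = -0.1843; ½·erfc(-0.1843) = 0.6028.
C = 3.25 × 0.6028 = 1.96 mg/L.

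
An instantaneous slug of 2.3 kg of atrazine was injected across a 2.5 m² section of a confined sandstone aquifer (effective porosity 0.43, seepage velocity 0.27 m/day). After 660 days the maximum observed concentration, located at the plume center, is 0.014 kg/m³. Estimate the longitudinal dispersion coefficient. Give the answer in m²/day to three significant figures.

2.82 m²/day

At the plume center C_max = M/(n_e·A·√(4πDt)), so D = M²/(4πt·(n_e·A·C_max)²).
n_e·A·C_max = 0.43 × 2.5 × 0.014 = 0.01505 kg/m.
D = 2.3²/(4π × 660 × 0.01505²) = 2.82 m²/day.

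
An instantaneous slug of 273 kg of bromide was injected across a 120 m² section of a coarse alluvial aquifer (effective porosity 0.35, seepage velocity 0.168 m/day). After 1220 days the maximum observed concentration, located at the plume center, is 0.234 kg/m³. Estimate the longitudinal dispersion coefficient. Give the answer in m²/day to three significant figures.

At the plume center C_max = M/(n_e·A·√(4πDt)), so D = M²/(4πt·(n_e·A·C_max)²).
n_e·A·C_max = 0.35 × 120 × 0.234 = 9.828 kg/m.
D = 273²/(4π × 1220 × 9.828²) = 0.0503 m²/day.

0.0503 m²/day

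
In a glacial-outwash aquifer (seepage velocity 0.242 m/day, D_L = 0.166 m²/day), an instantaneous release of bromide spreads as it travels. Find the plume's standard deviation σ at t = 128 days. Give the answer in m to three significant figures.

Dispersive spreading gives a Gaussian with σ² = 2Dt; advection only shifts the center.
σ = √(2 × 0.166 × 128) = 6.52 m.

6.52 m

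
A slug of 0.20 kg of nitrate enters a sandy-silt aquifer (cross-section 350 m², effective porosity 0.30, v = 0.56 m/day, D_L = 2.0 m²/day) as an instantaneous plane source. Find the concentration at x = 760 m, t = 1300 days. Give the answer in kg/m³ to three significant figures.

For an instantaneous plane source, C(x,t) = M/(n_e·A·√(4πDt)) · exp(−(x−vt)²/(4Dt)), with n_e·A the pore (flow) area.
Plume center vt = 0.56 × 1300 = 728 m, so the well at 760 m is 32 m downgradient of the peak.
√(4πDt) = 180.8 m, giving peak height M/(n_e·A·√(4πDt)) = 0.20/(0.30 × 350 × 180.8) = 1.054e-05 kg/m³.
(x−vt)²/(4Dt) = (32)²/(4 × 2.0 × 1300) = 0.09846; exp(−0.09846) = 0.9062.
C = 1.054e-05 × 0.9062 = 9.55e-06 kg/m³.

9.55e-06 kg/m³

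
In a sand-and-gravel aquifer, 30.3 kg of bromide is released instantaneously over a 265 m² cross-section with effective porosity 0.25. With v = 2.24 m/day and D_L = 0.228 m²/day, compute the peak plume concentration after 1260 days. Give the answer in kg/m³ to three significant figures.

0.00761 kg/m³

The peak of an instantaneous 1D plume sits at x = vt; there the Gaussian factor is 1 and C_max = M/(n_e·A·√(4πDt)), where n_e·A is the pore area the mass is dissolved in.
√(4πDt) = √(4π × 0.228 × 1260) = 60.08 m, so C_max = 30.3/(0.25 × 265 × 60.08) = 0.00761 kg/m³.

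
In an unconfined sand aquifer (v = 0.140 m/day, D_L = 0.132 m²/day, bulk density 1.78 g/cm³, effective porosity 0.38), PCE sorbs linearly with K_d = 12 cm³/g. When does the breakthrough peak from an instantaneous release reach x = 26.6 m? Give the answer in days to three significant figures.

10500 days

Retardation factor R = 1 + ρ_b·K_d/n = 1 + 1.78 × 12/0.38 = 57.21.
Sorption retards both mechanisms: v_R = v/R = 0.002447 m/day, D_R = D/R = 0.002307 m²/day.
Peak time from v_R²t² + 2D_R t − x² = 0: t = (√(D_R² + v_R²x²) − D_R)/v_R².
√(D_R² + v_R²x²) = √(0.002307² + 0.002447² × 26.6²) = 0.06513; v_R² = 5.988e-06.
t = (0.06513 − 0.002307)/5.988e-06 = 10500 days.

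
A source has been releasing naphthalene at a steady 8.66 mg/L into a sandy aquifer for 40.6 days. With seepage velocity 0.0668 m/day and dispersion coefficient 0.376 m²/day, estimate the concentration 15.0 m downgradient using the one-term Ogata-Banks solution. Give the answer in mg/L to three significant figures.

For a continuous step input, C/C₀ ≈ ½·erfc((x−vt)/(2√(Dt))).
vt = 0.0668 × 40.6 = 2.71208 m and 2√(Dt) = 2√(0.376 × 40.6) = 7.814 m.
Argument (x−vt)/(2√(Dt)) = (15.0 − 2.71208)/7.814 = 1.573; ½·erfc(1.573) = 0.01306.
C = 8.66 × 0.01306 = 0.113 mg/L.

0.113 mg/L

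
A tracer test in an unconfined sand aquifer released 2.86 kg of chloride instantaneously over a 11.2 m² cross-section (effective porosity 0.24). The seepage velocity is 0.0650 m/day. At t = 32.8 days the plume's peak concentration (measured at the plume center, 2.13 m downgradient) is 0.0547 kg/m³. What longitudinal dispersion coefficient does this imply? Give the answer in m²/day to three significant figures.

At the plume center C_max = M/(n_e·A·√(4πDt)), so D = M²/(4πt·(n_e·A·C_max)²).
n_e·A·C_max = 0.24 × 11.2 × 0.0547 = 0.1470 kg/m.
D = 2.86²/(4π × 32.8 × 0.1470²) = 0.918 m²/day.

0.918 m²/day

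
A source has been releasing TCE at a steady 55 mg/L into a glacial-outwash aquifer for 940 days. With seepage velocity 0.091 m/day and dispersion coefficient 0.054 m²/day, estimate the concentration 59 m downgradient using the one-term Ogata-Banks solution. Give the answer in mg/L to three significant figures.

For a continuous step input, C/C₀ ≈ ½·erfc((x−vt)/(2√(Dt))).
vt = 0.091 × 940 = 85.54 m and 2√(Dt) = 2√(0.054 × 940) = 14.25 m.
Argument (x−vt)/(2√(Dt)) = (59 − 85.54)/14.25 = -1.862; ½·erfc(-1.862) = 0.9958.
C = 55 × 0.9958 = 54.8 mg/L.

54.8 mg/L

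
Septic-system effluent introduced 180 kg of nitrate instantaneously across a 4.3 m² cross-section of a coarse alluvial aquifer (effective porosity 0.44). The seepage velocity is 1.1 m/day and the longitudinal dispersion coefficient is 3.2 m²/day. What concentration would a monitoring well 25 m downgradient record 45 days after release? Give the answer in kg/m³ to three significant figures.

For an instantaneous plane source, C(x,t) = M/(n_e·A·√(4πDt)) · exp(−(x−vt)²/(4Dt)), with n_e·A the pore (flow) area.
Plume center vt = 1.1 × 45 = 49.5 m, so the well at 25 m is 24.5 m upgradient of the peak.
√(4πDt) = 42.54 m, giving peak height M/(n_e·A·√(4πDt)) = 180/(0.44 × 4.3 × 42.54) = 2.236 kg/m³.
(x−vt)²/(4Dt) = (-24.5)²/(4 × 3.2 × 45) = 1.042; exp(−1.042) = 0.3527.
C = 2.236 × 0.3527 = 0.789 kg/m³.

0.789 kg/m³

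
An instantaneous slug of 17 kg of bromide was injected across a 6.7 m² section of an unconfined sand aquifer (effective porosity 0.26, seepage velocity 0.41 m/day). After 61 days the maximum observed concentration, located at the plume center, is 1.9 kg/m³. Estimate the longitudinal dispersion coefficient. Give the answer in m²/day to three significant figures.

0.0344 m²/day

At the plume center C_max = M/(n_e·A·√(4πDt)), so D = M²/(4πt·(n_e·A·C_max)²).
n_e·A·C_max = 0.26 × 6.7 × 1.9 = 3.310 kg/m.
D = 17²/(4π × 61 × 3.310²) = 0.0344 m²/day.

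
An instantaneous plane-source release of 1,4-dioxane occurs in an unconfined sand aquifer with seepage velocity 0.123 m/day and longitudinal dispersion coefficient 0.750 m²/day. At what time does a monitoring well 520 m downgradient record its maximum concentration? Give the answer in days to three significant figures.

4180 days

For the 1D instantaneous-source solution, setting ∂C/∂t = 0 at fixed x gives v²t² + 2Dt − x² = 0, so t = (√(D² + v²x²) − D)/v².
√(D² + v²x²) = √(0.750² + 0.123² × 520²) = 63.96; v² = 0.015129.
t = (63.96 − 0.750)/0.015129 = 4180 days (vs. the pure-advection estimate x/v = 4230 d).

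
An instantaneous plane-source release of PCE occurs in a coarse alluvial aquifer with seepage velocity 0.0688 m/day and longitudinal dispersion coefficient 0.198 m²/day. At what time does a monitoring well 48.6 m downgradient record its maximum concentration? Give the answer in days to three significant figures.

For the 1D instantaneous-source solution, setting ∂C/∂t = 0 at fixed x gives v²t² + 2Dt − x² = 0, so t = (√(D² + v²x²) − D)/v².
√(D² + v²x²) = √(0.198² + 0.0688² × 48.6²) = 3.350; v² = 0.00473344.
t = (3.350 − 0.198)/0.00473344 = 666 days (vs. the pure-advection estimate x/v = 706 d).

666 days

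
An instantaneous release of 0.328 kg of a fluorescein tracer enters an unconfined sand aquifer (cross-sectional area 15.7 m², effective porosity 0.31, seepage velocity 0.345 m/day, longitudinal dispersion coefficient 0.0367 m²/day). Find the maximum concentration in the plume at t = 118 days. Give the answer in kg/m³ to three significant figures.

The peak of an instantaneous 1D plume sits at x = vt; there the Gaussian factor is 1 and C_max = M/(n_e·A·√(4πDt)), where n_e·A is the pore area the mass is dissolved in.
√(4πDt) = √(4π × 0.0367 × 118) = 7.377 m, so C_max = 0.328/(0.31 × 15.7 × 7.377) = 0.00914 kg/m³.

0.00914 kg/m³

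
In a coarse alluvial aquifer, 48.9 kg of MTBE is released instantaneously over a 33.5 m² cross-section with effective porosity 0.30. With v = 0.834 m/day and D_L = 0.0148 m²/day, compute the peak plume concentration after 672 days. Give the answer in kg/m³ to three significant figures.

The peak of an instantaneous 1D plume sits at x = vt; there the Gaussian factor is 1 and C_max = M/(n_e·A·√(4πDt)), where n_e·A is the pore area the mass is dissolved in.
√(4πDt) = √(4π × 0.0148 × 672) = 11.18 m, so C_max = 48.9/(0.30 × 33.5 × 11.18) = 0.435 kg/m³.

0.435 kg/m³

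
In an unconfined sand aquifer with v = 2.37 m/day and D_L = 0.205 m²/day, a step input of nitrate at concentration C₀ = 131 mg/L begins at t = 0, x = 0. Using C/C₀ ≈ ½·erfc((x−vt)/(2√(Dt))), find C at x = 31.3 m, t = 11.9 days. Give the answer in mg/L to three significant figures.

For a continuous step input, C/C₀ ≈ ½·erfc((x−vt)/(2√(Dt))).
vt = 2.37 × 11.9 = 28.203 m and 2√(Dt) = 2√(0.205 × 11.9) = 3.124 m.
Argument (x−vt)/(2√(Dt)) = (31.3 − 28.203)/3.124 = 0.9914; ½·erfc(0.9914) = 0.08045.
C = 131 × 0.08045 = 10.5 mg/L.

10.5 mg/L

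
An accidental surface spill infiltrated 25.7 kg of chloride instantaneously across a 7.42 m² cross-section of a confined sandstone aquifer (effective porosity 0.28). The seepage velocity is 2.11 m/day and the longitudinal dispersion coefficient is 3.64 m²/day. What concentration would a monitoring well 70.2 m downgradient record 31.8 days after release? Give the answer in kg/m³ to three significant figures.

For an instantaneous plane source, C(x,t) = M/(n_e·A·√(4πDt)) · exp(−(x−vt)²/(4Dt)), with n_e·A the pore (flow) area.
Plume center vt = 2.11 × 31.8 = 67.098 m, so the well at 70.2 m is 3.102 m downgradient of the peak.
√(4πDt) = 38.14 m, giving peak height M/(n_e·A·√(4πDt)) = 25.7/(0.28 × 7.42 × 38.14) = 0.3243 kg/m³.
(x−vt)²/(4Dt) = (3.102)²/(4 × 3.64 × 31.8) = 0.02078; exp(−0.02078) = 0.9794.
C = 0.3243 × 0.9794 = 0.318 kg/m³.

0.318 kg/m³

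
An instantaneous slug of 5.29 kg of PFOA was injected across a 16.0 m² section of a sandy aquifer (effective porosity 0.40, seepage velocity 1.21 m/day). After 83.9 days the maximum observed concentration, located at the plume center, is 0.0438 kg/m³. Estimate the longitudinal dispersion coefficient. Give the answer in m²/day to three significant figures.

0.338 m²/day

At the plume center C_max = M/(n_e·A·√(4πDt)), so D = M²/(4πt·(n_e·A·C_max)²).
n_e·A·C_max = 0.40 × 16.0 × 0.0438 = 0.2803 kg/m.
D = 5.29²/(4π × 83.9 × 0.2803²) = 0.338 m²/day.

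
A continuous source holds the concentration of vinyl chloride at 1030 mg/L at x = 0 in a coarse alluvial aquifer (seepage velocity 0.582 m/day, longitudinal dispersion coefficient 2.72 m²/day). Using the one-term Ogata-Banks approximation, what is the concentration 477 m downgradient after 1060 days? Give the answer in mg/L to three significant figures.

For a continuous step input, C/C₀ ≈ ½·erfc((x−vt)/(2√(Dt))).
vt = 0.582 × 1060 = 616.92 m and 2√(Dt) = 2√(2.72 × 1060) = 107.4 m.
Argument (x−vt)/(2√(Dt)) = (477 − 616.92)/107.4 = -1.303; ½·erfc(-1.303) = 0.9673.
C = 1030 × 0.9673 = 996 mg/L.

996 mg/L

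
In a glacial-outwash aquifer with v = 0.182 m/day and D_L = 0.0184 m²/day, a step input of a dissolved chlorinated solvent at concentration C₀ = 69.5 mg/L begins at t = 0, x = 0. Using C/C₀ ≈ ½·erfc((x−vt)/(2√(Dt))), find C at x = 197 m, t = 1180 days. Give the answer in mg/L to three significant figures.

69.3 mg/L

For a continuous step input, C/C₀ ≈ ½·erfc((x−vt)/(2√(Dt))).
vt = 0.182 × 1180 = 214.76 m and 2√(Dt) = 2√(0.0184 × 1180) = 9.319 m.
Argument (x−vt)/(2√(Dt)) = (197 − 214.76)/9.319 = -1.906; ½·erfc(-1.906) = 0.9965.
C = 69.5 × 0.9965 = 69.3 mg/L.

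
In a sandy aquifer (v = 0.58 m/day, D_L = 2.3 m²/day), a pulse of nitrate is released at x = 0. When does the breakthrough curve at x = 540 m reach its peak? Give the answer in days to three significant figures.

924 days

For the 1D instantaneous-source solution, setting ∂C/∂t = 0 at fixed x gives v²t² + 2Dt − x² = 0, so t = (√(D² + v²x²) − D)/v².
√(D² + v²x²) = √(2.3² + 0.58² × 540²) = 313.2; v² = 0.3364.
t = (313.2 − 2.3)/0.3364 = 924 days (vs. the pure-advection estimate x/v = 931 d).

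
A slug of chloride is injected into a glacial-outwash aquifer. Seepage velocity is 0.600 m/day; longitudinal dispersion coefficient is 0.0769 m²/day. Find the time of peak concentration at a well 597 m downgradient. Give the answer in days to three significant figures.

995 days

For the 1D instantaneous-source solution, setting ∂C/∂t = 0 at fixed x gives v²t² + 2Dt − x² = 0, so t = (√(D² + v²x²) − D)/v².
√(D² + v²x²) = √(0.0769² + 0.600² × 597²) = 358.2; v² = 0.36.
t = (358.2 − 0.0769)/0.36 = 995 days (vs. the pure-advection estimate x/v = 995 d).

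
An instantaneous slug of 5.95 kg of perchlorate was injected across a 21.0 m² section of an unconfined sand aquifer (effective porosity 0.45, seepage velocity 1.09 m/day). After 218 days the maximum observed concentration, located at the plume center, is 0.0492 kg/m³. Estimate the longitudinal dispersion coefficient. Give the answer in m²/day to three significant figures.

0.0598 m²/day

At the plume center C_max = M/(n_e·A·√(4πDt)), so D = M²/(4πt·(n_e·A·C_max)²).
n_e·A·C_max = 0.45 × 21.0 × 0.0492 = 0.4649 kg/m.
D = 5.95²/(4π × 218 × 0.4649²) = 0.0598 m²/day.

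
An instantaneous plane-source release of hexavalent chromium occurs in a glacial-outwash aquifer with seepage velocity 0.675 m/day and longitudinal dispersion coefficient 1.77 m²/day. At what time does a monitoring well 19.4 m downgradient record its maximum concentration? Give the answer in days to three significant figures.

25.1 days

For the 1D instantaneous-source solution, setting ∂C/∂t = 0 at fixed x gives v²t² + 2Dt − x² = 0, so t = (√(D² + v²x²) − D)/v².
√(D² + v²x²) = √(1.77² + 0.675² × 19.4²) = 13.21; v² = 0.455625.
t = (13.21 − 1.77)/0.455625 = 25.1 days (vs. the pure-advection estimate x/v = 28.7 d).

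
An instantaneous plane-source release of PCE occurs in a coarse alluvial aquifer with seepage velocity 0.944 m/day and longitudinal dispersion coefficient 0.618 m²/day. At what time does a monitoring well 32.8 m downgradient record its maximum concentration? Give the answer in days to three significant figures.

34.1 days

For the 1D instantaneous-source solution, setting ∂C/∂t = 0 at fixed x gives v²t² + 2Dt − x² = 0, so t = (√(D² + v²x²) − D)/v².
√(D² + v²x²) = √(0.618² + 0.944² × 32.8²) = 30.97; v² = 0.891136.
t = (30.97 − 0.618)/0.891136 = 34.1 days (vs. the pure-advection estimate x/v = 34.7 d).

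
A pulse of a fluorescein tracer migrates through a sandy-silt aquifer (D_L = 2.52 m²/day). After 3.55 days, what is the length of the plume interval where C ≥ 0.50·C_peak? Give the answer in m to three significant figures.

9.96 m

The plume is Gaussian with σ = √(2Dt) = √(2 × 2.52 × 3.55) = 4.230 m.
C/C_peak = exp(−Δx²/(2σ²)) = 0.50 ⇒ Δx = σ·√(−2 ln 0.50) = 4.230 × 1.177 = 4.979 m.
Width = 2Δx = 9.96 m.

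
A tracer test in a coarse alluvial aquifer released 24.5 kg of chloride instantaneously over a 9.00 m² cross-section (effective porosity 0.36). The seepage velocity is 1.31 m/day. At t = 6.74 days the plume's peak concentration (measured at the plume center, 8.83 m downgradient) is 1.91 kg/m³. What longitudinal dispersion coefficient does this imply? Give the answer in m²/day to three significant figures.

At the plume center C_max = M/(n_e·A·√(4πDt)), so D = M²/(4πt·(n_e·A·C_max)²).
n_e·A·C_max = 0.36 × 9.00 × 1.91 = 6.188 kg/m.
D = 24.5²/(4π × 6.74 × 6.188²) = 0.185 m²/day.

0.185 m²/day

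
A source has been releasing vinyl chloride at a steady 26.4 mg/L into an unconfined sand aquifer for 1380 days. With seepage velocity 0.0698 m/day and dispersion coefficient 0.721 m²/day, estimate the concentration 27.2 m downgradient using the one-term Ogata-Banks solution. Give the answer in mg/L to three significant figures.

24.8 mg/L

For a continuous step input, C/C₀ ≈ ½·erfc((x−vt)/(2√(Dt))).
vt = 0.0698 × 1380 = 96.324 m and 2√(Dt) = 2√(0.721 × 1380) = 63.09 m.
Argument (x−vt)/(2√(Dt)) = (27.2 − 96.324)/63.09 = -1.096; ½·erfc(-1.096) = 0.9394.
C = 26.4 × 0.9394 = 24.8 mg/L.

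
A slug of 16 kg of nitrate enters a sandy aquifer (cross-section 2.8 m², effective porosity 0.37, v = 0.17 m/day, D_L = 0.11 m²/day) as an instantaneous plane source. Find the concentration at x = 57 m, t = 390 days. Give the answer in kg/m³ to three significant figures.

0.402 kg/m³

For an instantaneous plane source, C(x,t) = M/(n_e·A·√(4πDt)) · exp(−(x−vt)²/(4Dt)), with n_e·A the pore (flow) area.
Plume center vt = 0.17 × 390 = 66.3 m, so the well at 57 m is 9.3 m upgradient of the peak.
√(4πDt) = 23.22 m, giving peak height M/(n_e·A·√(4πDt)) = 16/(0.37 × 2.8 × 23.22) = 0.6651 kg/m³.
(x−vt)²/(4Dt) = (-9.3)²/(4 × 0.11 × 390) = 0.5040; exp(−0.5040) = 0.6041.
C = 0.6651 × 0.6041 = 0.402 kg/m³.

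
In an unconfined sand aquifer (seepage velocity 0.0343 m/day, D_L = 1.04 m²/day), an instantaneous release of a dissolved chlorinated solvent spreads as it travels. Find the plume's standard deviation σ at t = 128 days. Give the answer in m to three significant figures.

Dispersive spreading gives a Gaussian with σ² = 2Dt; advection only shifts the center.
σ = √(2 × 1.04 × 128) = 16.3 m.

16.3 m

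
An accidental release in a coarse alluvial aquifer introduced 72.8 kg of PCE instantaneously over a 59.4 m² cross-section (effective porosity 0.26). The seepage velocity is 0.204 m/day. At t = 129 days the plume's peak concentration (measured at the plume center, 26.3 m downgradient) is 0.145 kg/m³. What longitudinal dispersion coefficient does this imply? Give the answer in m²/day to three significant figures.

At the plume center C_max = M/(n_e·A·√(4πDt)), so D = M²/(4πt·(n_e·A·C_max)²).
n_e·A·C_max = 0.26 × 59.4 × 0.145 = 2.239 kg/m.
D = 72.8²/(4π × 129 × 2.239²) = 0.652 m²/day.

0.652 m²/day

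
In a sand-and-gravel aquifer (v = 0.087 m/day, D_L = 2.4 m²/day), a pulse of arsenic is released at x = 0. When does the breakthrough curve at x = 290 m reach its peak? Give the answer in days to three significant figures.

For the 1D instantaneous-source solution, setting ∂C/∂t = 0 at fixed x gives v²t² + 2Dt − x² = 0, so t = (√(D² + v²x²) − D)/v².
√(D² + v²x²) = √(2.4² + 0.087² × 290²) = 25.34; v² = 0.007569.
t = (25.34 − 2.4)/0.007569 = 3030 days (vs. the pure-advection estimate x/v = 3330 d).

3030 days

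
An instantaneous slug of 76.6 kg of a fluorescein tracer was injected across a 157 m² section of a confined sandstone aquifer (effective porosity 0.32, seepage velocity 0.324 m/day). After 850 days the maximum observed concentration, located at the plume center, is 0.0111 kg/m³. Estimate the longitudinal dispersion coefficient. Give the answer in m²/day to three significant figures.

At the plume center C_max = M/(n_e·A·√(4πDt)), so D = M²/(4πt·(n_e·A·C_max)²).
n_e·A·C_max = 0.32 × 157 × 0.0111 = 0.5577 kg/m.
D = 76.6²/(4π × 850 × 0.5577²) = 1.77 m²/day.

1.77 m²/day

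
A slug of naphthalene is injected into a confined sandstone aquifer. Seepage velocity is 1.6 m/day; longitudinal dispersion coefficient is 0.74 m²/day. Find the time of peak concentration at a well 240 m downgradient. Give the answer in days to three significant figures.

150 days

For the 1D instantaneous-source solution, setting ∂C/∂t = 0 at fixed x gives v²t² + 2Dt − x² = 0, so t = (√(D² + v²x²) − D)/v².
√(D² + v²x²) = √(0.74² + 1.6² × 240²) = 384.0; v² = 2.56.
t = (384.0 − 0.74)/2.56 = 150 days (vs. the pure-advection estimate x/v = 150 d).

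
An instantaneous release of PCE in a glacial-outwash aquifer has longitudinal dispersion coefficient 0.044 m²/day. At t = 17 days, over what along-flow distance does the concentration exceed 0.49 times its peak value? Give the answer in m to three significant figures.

2.92 m

The plume is Gaussian with σ = √(2Dt) = √(2 × 0.044 × 17) = 1.223 m.
C/C_peak = exp(−Δx²/(2σ²)) = 0.49 ⇒ Δx = σ·√(−2 ln 0.49) = 1.223 × 1.194 = 1.460 m.
Width = 2Δx = 2.92 m.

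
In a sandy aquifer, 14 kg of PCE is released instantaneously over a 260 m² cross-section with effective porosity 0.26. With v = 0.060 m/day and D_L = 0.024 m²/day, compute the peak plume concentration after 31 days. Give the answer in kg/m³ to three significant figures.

0.0677 kg/m³

The peak of an instantaneous 1D plume sits at x = vt; there the Gaussian factor is 1 and C_max = M/(n_e·A·√(4πDt)), where n_e·A is the pore area the mass is dissolved in.
√(4πDt) = √(4π × 0.024 × 31) = 3.058 m, so C_max = 14/(0.26 × 260 × 3.058) = 0.0677 kg/m³.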